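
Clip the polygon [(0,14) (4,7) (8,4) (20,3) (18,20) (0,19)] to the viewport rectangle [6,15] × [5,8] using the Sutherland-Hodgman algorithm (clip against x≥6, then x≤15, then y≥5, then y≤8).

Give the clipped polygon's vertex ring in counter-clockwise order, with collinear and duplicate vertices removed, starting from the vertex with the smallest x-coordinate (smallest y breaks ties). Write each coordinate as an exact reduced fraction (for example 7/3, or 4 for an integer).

Clipped polygon: [(6,11/2) (20/3,5) (15,5) (15,8) (6,8)]

1. After x ≥ 6: [(6,11/2) (8,4) (20,3) (18,20) (6,58/3)]
2. After x ≤ 15: [(6,11/2) (8,4) (15,41/12) (15,119/6) (6,58/3)]
3. After y ≥ 5: [(6,11/2) (20/3,5) (15,5) (15,119/6) (6,58/3)]
4. After y ≤ 8: [(6,8) (6,11/2) (20/3,5) (15,5) (15,8)]
5. Canonical ring: [(6,11/2) (20/3,5) (15,5) (15,8) (6,8)]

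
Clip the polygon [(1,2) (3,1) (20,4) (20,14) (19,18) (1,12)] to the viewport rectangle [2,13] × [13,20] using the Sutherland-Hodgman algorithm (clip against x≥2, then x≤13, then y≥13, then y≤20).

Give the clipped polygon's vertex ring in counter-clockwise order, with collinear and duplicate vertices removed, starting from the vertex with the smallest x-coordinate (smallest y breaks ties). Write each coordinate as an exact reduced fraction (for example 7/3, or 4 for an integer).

Clipped polygon: [(4,13) (13,13) (13,16)]

1. After x ≥ 2: [(2,3/2) (3,1) (20,4) (20,14) (19,18) (2,37/3)]
2. After x ≤ 13: [(2,3/2) (3,1) (13,47/17) (13,16) (2,37/3)]
3. After y ≥ 13: [(13,13) (13,16) (4,13)]
4. After y ≤ 20: [(13,13) (13,16) (4,13)]
5. Canonical ring: [(4,13) (13,13) (13,16)]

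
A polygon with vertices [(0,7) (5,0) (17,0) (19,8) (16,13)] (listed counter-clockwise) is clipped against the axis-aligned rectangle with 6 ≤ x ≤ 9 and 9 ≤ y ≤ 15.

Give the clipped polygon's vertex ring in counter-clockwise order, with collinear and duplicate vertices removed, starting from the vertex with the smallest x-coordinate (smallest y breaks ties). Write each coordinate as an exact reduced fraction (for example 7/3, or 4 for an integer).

Clipped polygon: [(6,9) (9,9) (9,83/8) (6,37/4)]

1. After x ≥ 6: [(6,37/4) (6,0) (17,0) (19,8) (16,13)]
2. After x ≤ 9: [(9,83/8) (6,37/4) (6,0) (9,0)]
3. After y ≥ 9: [(9,9) (9,83/8) (6,37/4) (6,9)]
4. After y ≤ 15: [(9,9) (9,83/8) (6,37/4) (6,9)]
5. Canonical ring: [(6,9) (9,9) (9,83/8) (6,37/4)]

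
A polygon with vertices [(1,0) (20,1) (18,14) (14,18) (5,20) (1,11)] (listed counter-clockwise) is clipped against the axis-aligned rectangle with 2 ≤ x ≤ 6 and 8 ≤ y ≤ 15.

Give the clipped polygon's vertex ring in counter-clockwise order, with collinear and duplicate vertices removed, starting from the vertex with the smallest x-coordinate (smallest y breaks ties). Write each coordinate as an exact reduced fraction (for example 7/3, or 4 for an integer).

Clipped polygon: [(2,8) (6,8) (6,15) (25/9,15) (2,53/4)]

1. After x ≥ 2: [(2,1/19) (20,1) (18,14) (14,18) (5,20) (2,53/4)]
2. After x ≤ 6: [(2,1/19) (6,5/19) (6,178/9) (5,20) (2,53/4)]
3. After y ≥ 8: [(2,8) (6,8) (6,178/9) (5,20) (2,53/4)]
4. After y ≤ 15: [(2,8) (6,8) (6,15) (25/9,15) (2,53/4)]
5. Canonical ring: [(2,8) (6,8) (6,15) (25/9,15) (2,53/4)]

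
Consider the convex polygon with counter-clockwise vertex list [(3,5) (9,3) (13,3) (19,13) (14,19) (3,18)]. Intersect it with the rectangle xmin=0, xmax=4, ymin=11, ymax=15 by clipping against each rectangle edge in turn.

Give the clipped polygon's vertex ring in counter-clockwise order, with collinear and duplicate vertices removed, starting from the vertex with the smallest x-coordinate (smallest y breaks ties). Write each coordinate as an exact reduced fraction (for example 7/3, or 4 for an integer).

Clipped polygon: [(3,11) (4,11) (4,15) (3,15)]

1. After x ≥ 0: [(3,5) (9,3) (13,3) (19,13) (14,19) (3,18)]
2. After x ≤ 4: [(3,5) (4,14/3) (4,199/11) (3,18)]
3. After y ≥ 11: [(3,11) (4,11) (4,199/11) (3,18)]
4. After y ≤ 15: [(3,15) (3,11) (4,11) (4,15)]
5. Canonical ring: [(3,11) (4,11) (4,15) (3,15)]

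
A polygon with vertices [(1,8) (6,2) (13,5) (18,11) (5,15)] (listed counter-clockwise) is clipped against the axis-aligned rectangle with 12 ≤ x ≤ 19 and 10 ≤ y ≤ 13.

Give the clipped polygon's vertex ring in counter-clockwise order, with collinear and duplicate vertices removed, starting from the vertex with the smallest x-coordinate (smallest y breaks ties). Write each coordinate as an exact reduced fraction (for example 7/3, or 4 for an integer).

Clipped polygon: [(12,10) (103/6,10) (18,11) (12,167/13)]

1. After x ≥ 12: [(12,32/7) (13,5) (18,11) (12,167/13)]
2. After x ≤ 19: [(12,32/7) (13,5) (18,11) (12,167/13)]
3. After y ≥ 10: [(12,10) (103/6,10) (18,11) (12,167/13)]
4. After y ≤ 13: [(12,10) (103/6,10) (18,11) (12,167/13)]
5. Canonical ring: [(12,10) (103/6,10) (18,11) (12,167/13)]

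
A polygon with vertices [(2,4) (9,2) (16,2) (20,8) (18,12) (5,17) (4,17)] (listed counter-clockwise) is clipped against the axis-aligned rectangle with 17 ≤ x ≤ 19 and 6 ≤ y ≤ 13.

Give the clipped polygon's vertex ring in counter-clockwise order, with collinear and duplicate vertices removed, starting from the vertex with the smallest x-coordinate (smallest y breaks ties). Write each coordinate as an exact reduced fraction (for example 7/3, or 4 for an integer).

1. After x ≥ 17: [(17,7/2) (20,8) (18,12) (17,161/13)]
2. After x ≤ 19: [(17,7/2) (19,13/2) (19,10) (18,12) (17,161/13)]
3. After y ≥ 6: [(17,6) (56/3,6) (19,13/2) (19,10) (18,12) (17,161/13)]
4. After y ≤ 13: [(17,6) (56/3,6) (19,13/2) (19,10) (18,12) (17,161/13)]
5. Canonical ring: [(17,6) (56/3,6) (19,13/2) (19,10) (18,12) (17,161/13)]

Clipped polygon: [(17,6) (56/3,6) (19,13/2) (19,10) (18,12) (17,161/13)]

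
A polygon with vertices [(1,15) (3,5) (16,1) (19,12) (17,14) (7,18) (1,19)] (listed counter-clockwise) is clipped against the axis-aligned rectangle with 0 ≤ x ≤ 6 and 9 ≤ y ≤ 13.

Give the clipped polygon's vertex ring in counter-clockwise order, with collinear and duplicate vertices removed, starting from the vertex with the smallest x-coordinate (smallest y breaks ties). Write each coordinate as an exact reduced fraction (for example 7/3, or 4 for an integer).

Clipped polygon: [(7/5,13) (11/5,9) (6,9) (6,13)]

1. After x ≥ 0: [(1,15) (3,5) (16,1) (19,12) (17,14) (7,18) (1,19)]
2. After x ≤ 6: [(1,15) (3,5) (6,53/13) (6,109/6) (1,19)]
3. After y ≥ 9: [(1,15) (11/5,9) (6,9) (6,109/6) (1,19)]
4. After y ≤ 13: [(7/5,13) (11/5,9) (6,9) (6,13)]
5. Canonical ring: [(7/5,13) (11/5,9) (6,9) (6,13)]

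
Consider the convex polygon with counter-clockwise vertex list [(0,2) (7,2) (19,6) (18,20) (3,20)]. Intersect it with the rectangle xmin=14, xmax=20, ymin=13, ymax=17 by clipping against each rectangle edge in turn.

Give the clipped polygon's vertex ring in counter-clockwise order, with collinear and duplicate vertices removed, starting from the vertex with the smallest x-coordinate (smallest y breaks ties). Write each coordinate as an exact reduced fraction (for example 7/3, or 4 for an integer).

1. After x ≥ 14: [(14,13/3) (19,6) (18,20) (14,20)]
2. After x ≤ 20: [(14,13/3) (19,6) (18,20) (14,20)]
3. After y ≥ 13: [(14,13) (37/2,13) (18,20) (14,20)]
4. After y ≤ 17: [(14,17) (14,13) (37/2,13) (255/14,17)]
5. Canonical ring: [(14,13) (37/2,13) (255/14,17) (14,17)]

Clipped polygon: [(14,13) (37/2,13) (255/14,17) (14,17)]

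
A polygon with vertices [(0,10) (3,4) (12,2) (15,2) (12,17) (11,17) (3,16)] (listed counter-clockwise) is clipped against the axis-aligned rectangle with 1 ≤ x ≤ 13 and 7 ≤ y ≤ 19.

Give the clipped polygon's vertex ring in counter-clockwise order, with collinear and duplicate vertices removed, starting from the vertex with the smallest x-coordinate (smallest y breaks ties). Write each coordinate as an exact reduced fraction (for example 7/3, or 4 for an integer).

1. After x ≥ 1: [(1,12) (1,8) (3,4) (12,2) (15,2) (12,17) (11,17) (3,16)]
2. After x ≤ 13: [(1,12) (1,8) (3,4) (12,2) (13,2) (13,12) (12,17) (11,17) (3,16)]
3. After y ≥ 7: [(1,12) (1,8) (3/2,7) (13,7) (13,12) (12,17) (11,17) (3,16)]
4. After y ≤ 19: [(1,12) (1,8) (3/2,7) (13,7) (13,12) (12,17) (11,17) (3,16)]
5. Canonical ring: [(1,8) (3/2,7) (13,7) (13,12) (12,17) (11,17) (3,16) (1,12)]

Clipped polygon: [(1,8) (3/2,7) (13,7) (13,12) (12,17) (11,17) (3,16) (1,12)]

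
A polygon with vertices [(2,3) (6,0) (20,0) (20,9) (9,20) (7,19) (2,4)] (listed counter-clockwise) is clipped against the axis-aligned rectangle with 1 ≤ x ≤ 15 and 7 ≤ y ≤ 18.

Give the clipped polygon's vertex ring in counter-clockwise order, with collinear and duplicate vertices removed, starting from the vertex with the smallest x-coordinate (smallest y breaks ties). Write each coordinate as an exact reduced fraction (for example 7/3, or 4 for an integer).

1. After x ≥ 1: [(2,3) (6,0) (20,0) (20,9) (9,20) (7,19) (2,4)]
2. After x ≤ 15: [(2,3) (6,0) (15,0) (15,14) (9,20) (7,19) (2,4)]
3. After y ≥ 7: [(15,7) (15,14) (9,20) (7,19) (3,7)]
4. After y ≤ 18: [(15,7) (15,14) (11,18) (20/3,18) (3,7)]
5. Canonical ring: [(3,7) (15,7) (15,14) (11,18) (20/3,18)]

Clipped polygon: [(3,7) (15,7) (15,14) (11,18) (20/3,18)]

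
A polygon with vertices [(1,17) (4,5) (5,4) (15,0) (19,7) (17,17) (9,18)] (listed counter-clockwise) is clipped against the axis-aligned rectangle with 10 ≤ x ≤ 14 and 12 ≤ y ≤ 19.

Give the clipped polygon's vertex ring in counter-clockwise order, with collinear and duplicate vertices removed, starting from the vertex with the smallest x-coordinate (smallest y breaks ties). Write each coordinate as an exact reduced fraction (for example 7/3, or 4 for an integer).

1. After x ≥ 10: [(10,2) (15,0) (19,7) (17,17) (10,143/8)]
2. After x ≤ 14: [(10,2) (14,2/5) (14,139/8) (10,143/8)]
3. After y ≥ 12: [(10,12) (14,12) (14,139/8) (10,143/8)]
4. After y ≤ 19: [(10,12) (14,12) (14,139/8) (10,143/8)]
5. Canonical ring: [(10,12) (14,12) (14,139/8) (10,143/8)]

Clipped polygon: [(10,12) (14,12) (14,139/8) (10,143/8)]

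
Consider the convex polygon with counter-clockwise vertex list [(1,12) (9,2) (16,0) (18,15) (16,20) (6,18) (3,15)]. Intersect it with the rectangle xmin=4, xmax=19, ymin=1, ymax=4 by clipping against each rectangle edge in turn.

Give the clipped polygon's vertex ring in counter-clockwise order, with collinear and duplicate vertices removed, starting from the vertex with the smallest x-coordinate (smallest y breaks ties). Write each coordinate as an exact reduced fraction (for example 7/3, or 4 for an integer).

Clipped polygon: [(37/5,4) (9,2) (25/2,1) (242/15,1) (248/15,4)]

1. After x ≥ 4: [(4,33/4) (9,2) (16,0) (18,15) (16,20) (6,18) (4,16)]
2. After x ≤ 19: [(4,33/4) (9,2) (16,0) (18,15) (16,20) (6,18) (4,16)]
3. After y ≥ 1: [(4,33/4) (9,2) (25/2,1) (242/15,1) (18,15) (16,20) (6,18) (4,16)]
4. After y ≤ 4: [(37/5,4) (9,2) (25/2,1) (242/15,1) (248/15,4)]
5. Canonical ring: [(37/5,4) (9,2) (25/2,1) (242/15,1) (248/15,4)]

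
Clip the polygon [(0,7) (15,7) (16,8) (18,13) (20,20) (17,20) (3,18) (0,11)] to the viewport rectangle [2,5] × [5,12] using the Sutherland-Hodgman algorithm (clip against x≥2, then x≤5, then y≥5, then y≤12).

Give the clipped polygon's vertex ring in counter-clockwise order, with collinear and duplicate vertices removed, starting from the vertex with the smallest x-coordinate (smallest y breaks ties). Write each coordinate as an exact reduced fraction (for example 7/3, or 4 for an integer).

Clipped polygon: [(2,7) (5,7) (5,12) (2,12)]

1. After x ≥ 2: [(2,7) (15,7) (16,8) (18,13) (20,20) (17,20) (3,18) (2,47/3)]
2. After x ≤ 5: [(2,7) (5,7) (5,128/7) (3,18) (2,47/3)]
3. After y ≥ 5: [(2,7) (5,7) (5,128/7) (3,18) (2,47/3)]
4. After y ≤ 12: [(2,12) (2,7) (5,7) (5,12)]
5. Canonical ring: [(2,7) (5,7) (5,12) (2,12)]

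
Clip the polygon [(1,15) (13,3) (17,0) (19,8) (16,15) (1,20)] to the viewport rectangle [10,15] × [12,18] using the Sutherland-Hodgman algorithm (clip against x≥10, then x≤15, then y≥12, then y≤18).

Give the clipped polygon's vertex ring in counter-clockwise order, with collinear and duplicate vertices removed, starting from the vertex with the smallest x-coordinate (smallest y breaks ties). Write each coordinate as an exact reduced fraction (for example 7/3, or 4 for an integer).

Clipped polygon: [(10,12) (15,12) (15,46/3) (10,17)]

1. After x ≥ 10: [(10,6) (13,3) (17,0) (19,8) (16,15) (10,17)]
2. After x ≤ 15: [(10,6) (13,3) (15,3/2) (15,46/3) (10,17)]
3. After y ≥ 12: [(10,12) (15,12) (15,46/3) (10,17)]
4. After y ≤ 18: [(10,12) (15,12) (15,46/3) (10,17)]
5. Canonical ring: [(10,12) (15,12) (15,46/3) (10,17)]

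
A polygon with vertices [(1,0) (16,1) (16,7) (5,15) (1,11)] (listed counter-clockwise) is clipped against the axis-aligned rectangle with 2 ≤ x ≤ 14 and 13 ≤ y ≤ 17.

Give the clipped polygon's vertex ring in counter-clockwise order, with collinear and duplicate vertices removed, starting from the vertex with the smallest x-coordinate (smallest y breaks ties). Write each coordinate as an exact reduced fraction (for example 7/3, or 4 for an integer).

Clipped polygon: [(3,13) (31/4,13) (5,15)]

1. After x ≥ 2: [(2,1/15) (16,1) (16,7) (5,15) (2,12)]
2. After x ≤ 14: [(2,1/15) (14,13/15) (14,93/11) (5,15) (2,12)]
3. After y ≥ 13: [(31/4,13) (5,15) (3,13)]
4. After y ≤ 17: [(31/4,13) (5,15) (3,13)]
5. Canonical ring: [(3,13) (31/4,13) (5,15)]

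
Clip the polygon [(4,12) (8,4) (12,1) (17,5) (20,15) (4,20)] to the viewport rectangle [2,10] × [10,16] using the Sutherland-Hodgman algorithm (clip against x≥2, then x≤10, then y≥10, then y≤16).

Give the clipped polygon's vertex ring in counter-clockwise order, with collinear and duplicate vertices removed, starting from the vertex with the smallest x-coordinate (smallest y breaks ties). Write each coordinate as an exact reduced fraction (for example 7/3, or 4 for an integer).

1. After x ≥ 2: [(4,12) (8,4) (12,1) (17,5) (20,15) (4,20)]
2. After x ≤ 10: [(4,12) (8,4) (10,5/2) (10,145/8) (4,20)]
3. After y ≥ 10: [(4,12) (5,10) (10,10) (10,145/8) (4,20)]
4. After y ≤ 16: [(4,16) (4,12) (5,10) (10,10) (10,16)]
5. Canonical ring: [(4,12) (5,10) (10,10) (10,16) (4,16)]

Clipped polygon: [(4,12) (5,10) (10,10) (10,16) (4,16)]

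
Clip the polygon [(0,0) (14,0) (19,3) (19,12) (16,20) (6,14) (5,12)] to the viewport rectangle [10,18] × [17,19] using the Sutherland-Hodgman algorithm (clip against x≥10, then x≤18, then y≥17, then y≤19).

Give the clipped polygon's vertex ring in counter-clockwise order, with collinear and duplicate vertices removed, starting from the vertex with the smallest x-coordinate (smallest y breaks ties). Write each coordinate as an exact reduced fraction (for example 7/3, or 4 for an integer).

Clipped polygon: [(11,17) (137/8,17) (131/8,19) (43/3,19)]

1. After x ≥ 10: [(10,0) (14,0) (19,3) (19,12) (16,20) (10,82/5)]
2. After x ≤ 18: [(10,0) (14,0) (18,12/5) (18,44/3) (16,20) (10,82/5)]
3. After y ≥ 17: [(137/8,17) (16,20) (11,17)]
4. After y ≤ 19: [(137/8,17) (131/8,19) (43/3,19) (11,17)]
5. Canonical ring: [(11,17) (137/8,17) (131/8,19) (43/3,19)]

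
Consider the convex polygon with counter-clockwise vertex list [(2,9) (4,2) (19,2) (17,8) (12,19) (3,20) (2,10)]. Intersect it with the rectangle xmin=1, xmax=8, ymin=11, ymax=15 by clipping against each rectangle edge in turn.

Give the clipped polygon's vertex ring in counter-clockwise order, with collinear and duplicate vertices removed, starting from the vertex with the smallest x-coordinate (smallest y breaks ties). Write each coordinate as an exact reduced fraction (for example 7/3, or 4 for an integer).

1. After x ≥ 1: [(2,9) (4,2) (19,2) (17,8) (12,19) (3,20) (2,10)]
2. After x ≤ 8: [(2,9) (4,2) (8,2) (8,175/9) (3,20) (2,10)]
3. After y ≥ 11: [(8,11) (8,175/9) (3,20) (21/10,11)]
4. After y ≤ 15: [(8,11) (8,15) (5/2,15) (21/10,11)]
5. Canonical ring: [(21/10,11) (8,11) (8,15) (5/2,15)]

Clipped polygon: [(21/10,11) (8,11) (8,15) (5/2,15)]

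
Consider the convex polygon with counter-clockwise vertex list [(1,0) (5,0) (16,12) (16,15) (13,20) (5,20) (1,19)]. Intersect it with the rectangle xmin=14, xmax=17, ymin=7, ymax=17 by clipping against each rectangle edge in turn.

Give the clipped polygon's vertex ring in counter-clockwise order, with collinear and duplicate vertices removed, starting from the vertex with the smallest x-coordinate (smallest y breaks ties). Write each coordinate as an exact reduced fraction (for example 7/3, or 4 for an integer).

Clipped polygon: [(14,108/11) (16,12) (16,15) (74/5,17) (14,17)]

1. After x ≥ 14: [(14,108/11) (16,12) (16,15) (14,55/3)]
2. After x ≤ 17: [(14,108/11) (16,12) (16,15) (14,55/3)]
3. After y ≥ 7: [(14,108/11) (16,12) (16,15) (14,55/3)]
4. After y ≤ 17: [(14,17) (14,108/11) (16,12) (16,15) (74/5,17)]
5. Canonical ring: [(14,108/11) (16,12) (16,15) (74/5,17) (14,17)]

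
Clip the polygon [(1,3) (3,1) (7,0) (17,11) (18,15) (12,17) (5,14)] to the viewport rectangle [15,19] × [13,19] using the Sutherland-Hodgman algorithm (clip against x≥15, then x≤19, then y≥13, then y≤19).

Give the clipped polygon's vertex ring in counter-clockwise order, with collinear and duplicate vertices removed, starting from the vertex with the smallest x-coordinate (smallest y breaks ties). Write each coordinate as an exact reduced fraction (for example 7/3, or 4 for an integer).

1. After x ≥ 15: [(15,44/5) (17,11) (18,15) (15,16)]
2. After x ≤ 19: [(15,44/5) (17,11) (18,15) (15,16)]
3. After y ≥ 13: [(15,13) (35/2,13) (18,15) (15,16)]
4. After y ≤ 19: [(15,13) (35/2,13) (18,15) (15,16)]
5. Canonical ring: [(15,13) (35/2,13) (18,15) (15,16)]

Clipped polygon: [(15,13) (35/2,13) (18,15) (15,16)]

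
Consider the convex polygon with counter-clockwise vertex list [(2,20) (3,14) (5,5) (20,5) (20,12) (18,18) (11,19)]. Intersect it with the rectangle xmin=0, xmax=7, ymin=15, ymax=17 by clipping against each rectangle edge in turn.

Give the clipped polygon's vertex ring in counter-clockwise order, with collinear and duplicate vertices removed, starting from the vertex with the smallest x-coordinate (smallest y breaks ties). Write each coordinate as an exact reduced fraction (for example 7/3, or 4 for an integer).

1. After x ≥ 0: [(2,20) (3,14) (5,5) (20,5) (20,12) (18,18) (11,19)]
2. After x ≤ 7: [(7,175/9) (2,20) (3,14) (5,5) (7,5)]
3. After y ≥ 15: [(7,15) (7,175/9) (2,20) (17/6,15)]
4. After y ≤ 17: [(7,15) (7,17) (5/2,17) (17/6,15)]
5. Canonical ring: [(5/2,17) (17/6,15) (7,15) (7,17)]

Clipped polygon: [(5/2,17) (17/6,15) (7,15) (7,17)]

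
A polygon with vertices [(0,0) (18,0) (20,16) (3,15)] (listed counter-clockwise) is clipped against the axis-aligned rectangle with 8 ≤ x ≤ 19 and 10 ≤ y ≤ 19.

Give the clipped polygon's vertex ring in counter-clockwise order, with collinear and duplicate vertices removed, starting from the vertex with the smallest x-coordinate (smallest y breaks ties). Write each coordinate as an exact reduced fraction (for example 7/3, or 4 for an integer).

Clipped polygon: [(8,10) (19,10) (19,271/17) (8,260/17)]

1. After x ≥ 8: [(8,0) (18,0) (20,16) (8,260/17)]
2. After x ≤ 19: [(8,0) (18,0) (19,8) (19,271/17) (8,260/17)]
3. After y ≥ 10: [(8,10) (19,10) (19,271/17) (8,260/17)]
4. After y ≤ 19: [(8,10) (19,10) (19,271/17) (8,260/17)]
5. Canonical ring: [(8,10) (19,10) (19,271/17) (8,260/17)]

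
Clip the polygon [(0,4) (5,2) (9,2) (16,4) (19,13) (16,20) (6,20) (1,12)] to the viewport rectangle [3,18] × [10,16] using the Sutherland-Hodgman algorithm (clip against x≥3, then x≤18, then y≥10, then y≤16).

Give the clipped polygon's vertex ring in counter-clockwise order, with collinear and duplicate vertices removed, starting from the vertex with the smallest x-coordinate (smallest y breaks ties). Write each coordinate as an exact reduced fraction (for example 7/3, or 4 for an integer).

1. After x ≥ 3: [(3,14/5) (5,2) (9,2) (16,4) (19,13) (16,20) (6,20) (3,76/5)]
2. After x ≤ 18: [(3,14/5) (5,2) (9,2) (16,4) (18,10) (18,46/3) (16,20) (6,20) (3,76/5)]
3. After y ≥ 10: [(3,10) (18,10) (18,10) (18,46/3) (16,20) (6,20) (3,76/5)]
4. After y ≤ 16: [(3,10) (18,10) (18,10) (18,46/3) (124/7,16) (7/2,16) (3,76/5)]
5. Canonical ring: [(3,10) (18,10) (18,46/3) (124/7,16) (7/2,16) (3,76/5)]

Clipped polygon: [(3,10) (18,10) (18,46/3) (124/7,16) (7/2,16) (3,76/5)]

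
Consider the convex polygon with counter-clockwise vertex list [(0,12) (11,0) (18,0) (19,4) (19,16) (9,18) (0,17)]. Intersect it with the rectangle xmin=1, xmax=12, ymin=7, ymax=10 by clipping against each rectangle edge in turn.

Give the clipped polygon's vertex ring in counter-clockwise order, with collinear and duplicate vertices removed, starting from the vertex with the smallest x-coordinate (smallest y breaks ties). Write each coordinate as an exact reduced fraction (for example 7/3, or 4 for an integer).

Clipped polygon: [(11/6,10) (55/12,7) (12,7) (12,10)]

1. After x ≥ 1: [(1,120/11) (11,0) (18,0) (19,4) (19,16) (9,18) (1,154/9)]
2. After x ≤ 12: [(1,120/11) (11,0) (12,0) (12,87/5) (9,18) (1,154/9)]
3. After y ≥ 7: [(1,120/11) (55/12,7) (12,7) (12,87/5) (9,18) (1,154/9)]
4. After y ≤ 10: [(11/6,10) (55/12,7) (12,7) (12,10)]
5. Canonical ring: [(11/6,10) (55/12,7) (12,7) (12,10)]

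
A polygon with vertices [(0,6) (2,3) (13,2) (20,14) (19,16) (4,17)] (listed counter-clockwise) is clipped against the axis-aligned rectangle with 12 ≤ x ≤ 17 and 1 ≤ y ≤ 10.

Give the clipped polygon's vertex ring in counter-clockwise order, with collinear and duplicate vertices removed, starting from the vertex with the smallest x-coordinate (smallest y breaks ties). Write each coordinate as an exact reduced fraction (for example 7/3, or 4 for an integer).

1. After x ≥ 12: [(12,23/11) (13,2) (20,14) (19,16) (12,247/15)]
2. After x ≤ 17: [(12,23/11) (13,2) (17,62/7) (17,242/15) (12,247/15)]
3. After y ≥ 1: [(12,23/11) (13,2) (17,62/7) (17,242/15) (12,247/15)]
4. After y ≤ 10: [(12,10) (12,23/11) (13,2) (17,62/7) (17,10)]
5. Canonical ring: [(12,23/11) (13,2) (17,62/7) (17,10) (12,10)]

Clipped polygon: [(12,23/11) (13,2) (17,62/7) (17,10) (12,10)]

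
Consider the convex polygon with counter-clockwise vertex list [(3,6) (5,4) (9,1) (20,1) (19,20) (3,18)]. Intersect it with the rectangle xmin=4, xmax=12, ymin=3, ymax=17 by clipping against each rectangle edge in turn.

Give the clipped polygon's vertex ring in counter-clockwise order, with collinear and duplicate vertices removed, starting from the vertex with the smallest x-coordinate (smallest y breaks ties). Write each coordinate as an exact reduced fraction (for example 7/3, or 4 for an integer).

1. After x ≥ 4: [(4,5) (5,4) (9,1) (20,1) (19,20) (4,145/8)]
2. After x ≤ 12: [(4,5) (5,4) (9,1) (12,1) (12,153/8) (4,145/8)]
3. After y ≥ 3: [(4,5) (5,4) (19/3,3) (12,3) (12,153/8) (4,145/8)]
4. After y ≤ 17: [(4,17) (4,5) (5,4) (19/3,3) (12,3) (12,17)]
5. Canonical ring: [(4,5) (5,4) (19/3,3) (12,3) (12,17) (4,17)]

Clipped polygon: [(4,5) (5,4) (19/3,3) (12,3) (12,17) (4,17)]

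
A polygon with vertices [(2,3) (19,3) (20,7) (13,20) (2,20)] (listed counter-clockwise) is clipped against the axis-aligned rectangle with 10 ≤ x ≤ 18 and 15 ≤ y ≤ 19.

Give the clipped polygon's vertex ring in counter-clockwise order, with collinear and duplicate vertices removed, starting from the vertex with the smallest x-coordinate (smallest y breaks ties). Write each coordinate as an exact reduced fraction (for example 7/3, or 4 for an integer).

Clipped polygon: [(10,15) (204/13,15) (176/13,19) (10,19)]

1. After x ≥ 10: [(10,3) (19,3) (20,7) (13,20) (10,20)]
2. After x ≤ 18: [(10,3) (18,3) (18,75/7) (13,20) (10,20)]
3. After y ≥ 15: [(10,15) (204/13,15) (13,20) (10,20)]
4. After y ≤ 19: [(10,19) (10,15) (204/13,15) (176/13,19)]
5. Canonical ring: [(10,15) (204/13,15) (176/13,19) (10,19)]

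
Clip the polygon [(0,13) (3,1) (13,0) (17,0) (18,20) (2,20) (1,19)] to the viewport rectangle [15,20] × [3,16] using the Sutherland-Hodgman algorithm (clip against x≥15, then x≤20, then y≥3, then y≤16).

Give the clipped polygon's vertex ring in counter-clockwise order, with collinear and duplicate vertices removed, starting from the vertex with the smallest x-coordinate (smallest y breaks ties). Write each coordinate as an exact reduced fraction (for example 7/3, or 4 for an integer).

Clipped polygon: [(15,3) (343/20,3) (89/5,16) (15,16)]

1. After x ≥ 15: [(15,0) (17,0) (18,20) (15,20)]
2. After x ≤ 20: [(15,0) (17,0) (18,20) (15,20)]
3. After y ≥ 3: [(15,3) (343/20,3) (18,20) (15,20)]
4. After y ≤ 16: [(15,16) (15,3) (343/20,3) (89/5,16)]
5. Canonical ring: [(15,3) (343/20,3) (89/5,16) (15,16)]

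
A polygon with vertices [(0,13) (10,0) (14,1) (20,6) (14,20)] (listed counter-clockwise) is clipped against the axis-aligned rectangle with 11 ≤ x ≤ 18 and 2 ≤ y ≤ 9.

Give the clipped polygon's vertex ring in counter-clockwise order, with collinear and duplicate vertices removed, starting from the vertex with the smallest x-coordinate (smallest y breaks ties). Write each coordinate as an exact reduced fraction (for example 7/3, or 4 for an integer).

Clipped polygon: [(11,2) (76/5,2) (18,13/3) (18,9) (11,9)]

1. After x ≥ 11: [(11,37/2) (11,1/4) (14,1) (20,6) (14,20)]
2. After x ≤ 18: [(11,37/2) (11,1/4) (14,1) (18,13/3) (18,32/3) (14,20)]
3. After y ≥ 2: [(11,37/2) (11,2) (76/5,2) (18,13/3) (18,32/3) (14,20)]
4. After y ≤ 9: [(11,9) (11,2) (76/5,2) (18,13/3) (18,9)]
5. Canonical ring: [(11,2) (76/5,2) (18,13/3) (18,9) (11,9)]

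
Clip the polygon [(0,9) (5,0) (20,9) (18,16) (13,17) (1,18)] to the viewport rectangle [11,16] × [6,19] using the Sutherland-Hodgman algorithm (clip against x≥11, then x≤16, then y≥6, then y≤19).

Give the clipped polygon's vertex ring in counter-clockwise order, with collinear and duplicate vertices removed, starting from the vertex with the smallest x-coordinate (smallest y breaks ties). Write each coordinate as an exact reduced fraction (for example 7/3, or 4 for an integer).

Clipped polygon: [(11,6) (15,6) (16,33/5) (16,82/5) (13,17) (11,103/6)]

1. After x ≥ 11: [(11,18/5) (20,9) (18,16) (13,17) (11,103/6)]
2. After x ≤ 16: [(11,18/5) (16,33/5) (16,82/5) (13,17) (11,103/6)]
3. After y ≥ 6: [(11,6) (15,6) (16,33/5) (16,82/5) (13,17) (11,103/6)]
4. After y ≤ 19: [(11,6) (15,6) (16,33/5) (16,82/5) (13,17) (11,103/6)]
5. Canonical ring: [(11,6) (15,6) (16,33/5) (16,82/5) (13,17) (11,103/6)]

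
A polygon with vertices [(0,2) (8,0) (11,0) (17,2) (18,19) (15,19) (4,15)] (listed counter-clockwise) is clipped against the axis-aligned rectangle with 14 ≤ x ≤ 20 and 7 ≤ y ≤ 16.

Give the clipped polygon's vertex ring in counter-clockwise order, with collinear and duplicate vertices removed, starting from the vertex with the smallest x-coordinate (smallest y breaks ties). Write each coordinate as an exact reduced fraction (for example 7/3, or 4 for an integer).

1. After x ≥ 14: [(14,1) (17,2) (18,19) (15,19) (14,205/11)]
2. After x ≤ 20: [(14,1) (17,2) (18,19) (15,19) (14,205/11)]
3. After y ≥ 7: [(14,7) (294/17,7) (18,19) (15,19) (14,205/11)]
4. After y ≤ 16: [(14,16) (14,7) (294/17,7) (303/17,16)]
5. Canonical ring: [(14,7) (294/17,7) (303/17,16) (14,16)]

Clipped polygon: [(14,7) (294/17,7) (303/17,16) (14,16)]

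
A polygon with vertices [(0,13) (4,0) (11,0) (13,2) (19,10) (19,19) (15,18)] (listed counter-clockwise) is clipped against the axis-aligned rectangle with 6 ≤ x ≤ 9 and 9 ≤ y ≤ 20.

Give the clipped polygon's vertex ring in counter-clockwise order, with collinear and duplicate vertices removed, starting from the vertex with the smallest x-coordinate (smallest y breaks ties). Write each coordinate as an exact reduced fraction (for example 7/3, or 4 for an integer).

1. After x ≥ 6: [(6,15) (6,0) (11,0) (13,2) (19,10) (19,19) (15,18)]
2. After x ≤ 9: [(9,16) (6,15) (6,0) (9,0)]
3. After y ≥ 9: [(9,9) (9,16) (6,15) (6,9)]
4. After y ≤ 20: [(9,9) (9,16) (6,15) (6,9)]
5. Canonical ring: [(6,9) (9,9) (9,16) (6,15)]

Clipped polygon: [(6,9) (9,9) (9,16) (6,15)]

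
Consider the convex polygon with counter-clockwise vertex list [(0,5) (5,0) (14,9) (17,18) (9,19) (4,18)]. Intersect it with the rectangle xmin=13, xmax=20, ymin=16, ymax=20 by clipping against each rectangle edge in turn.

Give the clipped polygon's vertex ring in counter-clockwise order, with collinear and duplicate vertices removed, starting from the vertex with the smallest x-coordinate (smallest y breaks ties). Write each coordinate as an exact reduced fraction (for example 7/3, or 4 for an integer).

Clipped polygon: [(13,16) (49/3,16) (17,18) (13,37/2)]

1. After x ≥ 13: [(13,8) (14,9) (17,18) (13,37/2)]
2. After x ≤ 20: [(13,8) (14,9) (17,18) (13,37/2)]
3. After y ≥ 16: [(13,16) (49/3,16) (17,18) (13,37/2)]
4. After y ≤ 20: [(13,16) (49/3,16) (17,18) (13,37/2)]
5. Canonical ring: [(13,16) (49/3,16) (17,18) (13,37/2)]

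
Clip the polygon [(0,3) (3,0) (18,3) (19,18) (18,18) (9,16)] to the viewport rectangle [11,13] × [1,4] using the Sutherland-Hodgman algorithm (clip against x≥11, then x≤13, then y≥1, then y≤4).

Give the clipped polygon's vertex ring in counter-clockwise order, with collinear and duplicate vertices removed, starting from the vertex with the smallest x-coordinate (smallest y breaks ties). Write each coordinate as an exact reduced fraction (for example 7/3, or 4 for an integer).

Clipped polygon: [(11,8/5) (13,2) (13,4) (11,4)]

1. After x ≥ 11: [(11,8/5) (18,3) (19,18) (18,18) (11,148/9)]
2. After x ≤ 13: [(11,8/5) (13,2) (13,152/9) (11,148/9)]
3. After y ≥ 1: [(11,8/5) (13,2) (13,152/9) (11,148/9)]
4. After y ≤ 4: [(11,4) (11,8/5) (13,2) (13,4)]
5. Canonical ring: [(11,8/5) (13,2) (13,4) (11,4)]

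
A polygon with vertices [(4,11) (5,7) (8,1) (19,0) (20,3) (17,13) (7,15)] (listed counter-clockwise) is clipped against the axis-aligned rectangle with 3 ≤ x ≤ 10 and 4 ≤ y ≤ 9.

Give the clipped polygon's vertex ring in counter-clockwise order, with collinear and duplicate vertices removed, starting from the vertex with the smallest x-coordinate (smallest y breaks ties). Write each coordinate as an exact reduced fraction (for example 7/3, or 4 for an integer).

Clipped polygon: [(9/2,9) (5,7) (13/2,4) (10,4) (10,9)]

1. After x ≥ 3: [(4,11) (5,7) (8,1) (19,0) (20,3) (17,13) (7,15)]
2. After x ≤ 10: [(4,11) (5,7) (8,1) (10,9/11) (10,72/5) (7,15)]
3. After y ≥ 4: [(4,11) (5,7) (13/2,4) (10,4) (10,72/5) (7,15)]
4. After y ≤ 9: [(9/2,9) (5,7) (13/2,4) (10,4) (10,9)]
5. Canonical ring: [(9/2,9) (5,7) (13/2,4) (10,4) (10,9)]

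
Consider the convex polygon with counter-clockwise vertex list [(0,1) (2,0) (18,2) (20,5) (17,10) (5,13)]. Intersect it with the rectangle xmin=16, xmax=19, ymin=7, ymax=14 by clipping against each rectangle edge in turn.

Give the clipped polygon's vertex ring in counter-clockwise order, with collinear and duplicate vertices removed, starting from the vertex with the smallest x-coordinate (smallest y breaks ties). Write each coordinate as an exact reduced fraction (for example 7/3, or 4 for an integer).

1. After x ≥ 16: [(16,7/4) (18,2) (20,5) (17,10) (16,41/4)]
2. After x ≤ 19: [(16,7/4) (18,2) (19,7/2) (19,20/3) (17,10) (16,41/4)]
3. After y ≥ 7: [(16,7) (94/5,7) (17,10) (16,41/4)]
4. After y ≤ 14: [(16,7) (94/5,7) (17,10) (16,41/4)]
5. Canonical ring: [(16,7) (94/5,7) (17,10) (16,41/4)]

Clipped polygon: [(16,7) (94/5,7) (17,10) (16,41/4)]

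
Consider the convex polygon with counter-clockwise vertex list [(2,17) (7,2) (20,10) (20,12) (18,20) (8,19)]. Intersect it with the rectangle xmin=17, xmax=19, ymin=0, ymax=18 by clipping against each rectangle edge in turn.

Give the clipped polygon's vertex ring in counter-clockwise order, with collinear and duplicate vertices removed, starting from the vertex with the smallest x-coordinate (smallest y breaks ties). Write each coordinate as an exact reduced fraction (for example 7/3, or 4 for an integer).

Clipped polygon: [(17,106/13) (19,122/13) (19,16) (37/2,18) (17,18)]

1. After x ≥ 17: [(17,106/13) (20,10) (20,12) (18,20) (17,199/10)]
2. After x ≤ 19: [(17,106/13) (19,122/13) (19,16) (18,20) (17,199/10)]
3. After y ≥ 0: [(17,106/13) (19,122/13) (19,16) (18,20) (17,199/10)]
4. After y ≤ 18: [(17,18) (17,106/13) (19,122/13) (19,16) (37/2,18)]
5. Canonical ring: [(17,106/13) (19,122/13) (19,16) (37/2,18) (17,18)]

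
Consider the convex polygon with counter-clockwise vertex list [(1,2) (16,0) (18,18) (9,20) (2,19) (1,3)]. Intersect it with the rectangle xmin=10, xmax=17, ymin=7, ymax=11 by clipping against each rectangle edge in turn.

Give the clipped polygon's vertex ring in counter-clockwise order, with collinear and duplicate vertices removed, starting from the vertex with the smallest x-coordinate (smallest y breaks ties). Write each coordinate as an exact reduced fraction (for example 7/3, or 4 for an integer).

Clipped polygon: [(10,7) (151/9,7) (17,9) (17,11) (10,11)]

1. After x ≥ 10: [(10,4/5) (16,0) (18,18) (10,178/9)]
2. After x ≤ 17: [(10,4/5) (16,0) (17,9) (17,164/9) (10,178/9)]
3. After y ≥ 7: [(10,7) (151/9,7) (17,9) (17,164/9) (10,178/9)]
4. After y ≤ 11: [(10,11) (10,7) (151/9,7) (17,9) (17,11)]
5. Canonical ring: [(10,7) (151/9,7) (17,9) (17,11) (10,11)]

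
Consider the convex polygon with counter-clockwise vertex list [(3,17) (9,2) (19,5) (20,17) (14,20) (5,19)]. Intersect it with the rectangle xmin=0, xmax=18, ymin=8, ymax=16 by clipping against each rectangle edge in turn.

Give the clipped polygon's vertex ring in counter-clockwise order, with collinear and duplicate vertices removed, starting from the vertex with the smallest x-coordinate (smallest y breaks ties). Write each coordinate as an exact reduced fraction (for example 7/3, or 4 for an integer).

1. After x ≥ 0: [(3,17) (9,2) (19,5) (20,17) (14,20) (5,19)]
2. After x ≤ 18: [(3,17) (9,2) (18,47/10) (18,18) (14,20) (5,19)]
3. After y ≥ 8: [(3,17) (33/5,8) (18,8) (18,18) (14,20) (5,19)]
4. After y ≤ 16: [(17/5,16) (33/5,8) (18,8) (18,16)]
5. Canonical ring: [(17/5,16) (33/5,8) (18,8) (18,16)]

Clipped polygon: [(17/5,16) (33/5,8) (18,8) (18,16)]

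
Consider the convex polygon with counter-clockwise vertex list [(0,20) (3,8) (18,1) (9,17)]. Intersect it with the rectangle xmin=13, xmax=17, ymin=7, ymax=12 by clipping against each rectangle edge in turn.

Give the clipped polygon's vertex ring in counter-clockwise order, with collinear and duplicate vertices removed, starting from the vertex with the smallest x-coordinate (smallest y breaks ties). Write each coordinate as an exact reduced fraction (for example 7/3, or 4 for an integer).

Clipped polygon: [(13,7) (117/8,7) (13,89/9)]

1. After x ≥ 13: [(13,10/3) (18,1) (13,89/9)]
2. After x ≤ 17: [(13,10/3) (17,22/15) (17,25/9) (13,89/9)]
3. After y ≥ 7: [(13,7) (117/8,7) (13,89/9)]
4. After y ≤ 12: [(13,7) (117/8,7) (13,89/9)]
5. Canonical ring: [(13,7) (117/8,7) (13,89/9)]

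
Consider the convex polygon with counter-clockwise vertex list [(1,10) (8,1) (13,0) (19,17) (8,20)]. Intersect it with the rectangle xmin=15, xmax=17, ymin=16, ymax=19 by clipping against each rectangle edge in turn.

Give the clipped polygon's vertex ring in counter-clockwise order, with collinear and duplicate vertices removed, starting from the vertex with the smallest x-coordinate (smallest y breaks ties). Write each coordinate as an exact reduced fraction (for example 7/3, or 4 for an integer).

Clipped polygon: [(15,16) (17,16) (17,193/11) (15,199/11)]

1. After x ≥ 15: [(15,17/3) (19,17) (15,199/11)]
2. After x ≤ 17: [(15,17/3) (17,34/3) (17,193/11) (15,199/11)]
3. After y ≥ 16: [(15,16) (17,16) (17,193/11) (15,199/11)]
4. After y ≤ 19: [(15,16) (17,16) (17,193/11) (15,199/11)]
5. Canonical ring: [(15,16) (17,16) (17,193/11) (15,199/11)]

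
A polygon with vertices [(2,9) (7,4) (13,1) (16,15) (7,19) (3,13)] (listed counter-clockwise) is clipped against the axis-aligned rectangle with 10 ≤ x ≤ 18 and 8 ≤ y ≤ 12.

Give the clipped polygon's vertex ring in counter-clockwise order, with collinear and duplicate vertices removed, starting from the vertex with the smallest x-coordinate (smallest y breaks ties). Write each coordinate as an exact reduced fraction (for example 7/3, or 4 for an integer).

1. After x ≥ 10: [(10,5/2) (13,1) (16,15) (10,53/3)]
2. After x ≤ 18: [(10,5/2) (13,1) (16,15) (10,53/3)]
3. After y ≥ 8: [(10,8) (29/2,8) (16,15) (10,53/3)]
4. After y ≤ 12: [(10,12) (10,8) (29/2,8) (215/14,12)]
5. Canonical ring: [(10,8) (29/2,8) (215/14,12) (10,12)]

Clipped polygon: [(10,8) (29/2,8) (215/14,12) (10,12)]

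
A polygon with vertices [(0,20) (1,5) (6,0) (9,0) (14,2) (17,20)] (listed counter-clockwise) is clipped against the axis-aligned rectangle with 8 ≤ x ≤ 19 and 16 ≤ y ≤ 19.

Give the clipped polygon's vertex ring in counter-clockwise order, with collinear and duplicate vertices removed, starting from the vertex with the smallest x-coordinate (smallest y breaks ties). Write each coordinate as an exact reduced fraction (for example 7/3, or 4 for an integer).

Clipped polygon: [(8,16) (49/3,16) (101/6,19) (8,19)]

1. After x ≥ 8: [(8,20) (8,0) (9,0) (14,2) (17,20)]
2. After x ≤ 19: [(8,20) (8,0) (9,0) (14,2) (17,20)]
3. After y ≥ 16: [(8,20) (8,16) (49/3,16) (17,20)]
4. After y ≤ 19: [(8,19) (8,16) (49/3,16) (101/6,19)]
5. Canonical ring: [(8,16) (49/3,16) (101/6,19) (8,19)]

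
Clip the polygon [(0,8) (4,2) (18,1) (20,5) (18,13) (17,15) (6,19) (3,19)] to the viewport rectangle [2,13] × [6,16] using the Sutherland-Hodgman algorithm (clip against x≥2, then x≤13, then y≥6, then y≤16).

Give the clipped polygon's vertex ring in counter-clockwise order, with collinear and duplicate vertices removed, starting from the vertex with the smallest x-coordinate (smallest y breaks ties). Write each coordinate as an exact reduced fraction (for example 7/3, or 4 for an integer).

1. After x ≥ 2: [(2,46/3) (2,5) (4,2) (18,1) (20,5) (18,13) (17,15) (6,19) (3,19)]
2. After x ≤ 13: [(2,46/3) (2,5) (4,2) (13,19/14) (13,181/11) (6,19) (3,19)]
3. After y ≥ 6: [(2,46/3) (2,6) (13,6) (13,181/11) (6,19) (3,19)]
4. After y ≤ 16: [(24/11,16) (2,46/3) (2,6) (13,6) (13,16)]
5. Canonical ring: [(2,6) (13,6) (13,16) (24/11,16) (2,46/3)]

Clipped polygon: [(2,6) (13,6) (13,16) (24/11,16) (2,46/3)]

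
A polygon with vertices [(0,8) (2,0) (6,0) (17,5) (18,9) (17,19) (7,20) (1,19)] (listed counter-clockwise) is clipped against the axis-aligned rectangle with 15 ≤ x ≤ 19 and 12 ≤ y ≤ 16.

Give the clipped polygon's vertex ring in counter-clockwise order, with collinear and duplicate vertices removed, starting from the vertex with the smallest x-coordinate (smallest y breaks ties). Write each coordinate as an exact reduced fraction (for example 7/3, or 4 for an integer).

Clipped polygon: [(15,12) (177/10,12) (173/10,16) (15,16)]

1. After x ≥ 15: [(15,45/11) (17,5) (18,9) (17,19) (15,96/5)]
2. After x ≤ 19: [(15,45/11) (17,5) (18,9) (17,19) (15,96/5)]
3. After y ≥ 12: [(15,12) (177/10,12) (17,19) (15,96/5)]
4. After y ≤ 16: [(15,16) (15,12) (177/10,12) (173/10,16)]
5. Canonical ring: [(15,12) (177/10,12) (173/10,16) (15,16)]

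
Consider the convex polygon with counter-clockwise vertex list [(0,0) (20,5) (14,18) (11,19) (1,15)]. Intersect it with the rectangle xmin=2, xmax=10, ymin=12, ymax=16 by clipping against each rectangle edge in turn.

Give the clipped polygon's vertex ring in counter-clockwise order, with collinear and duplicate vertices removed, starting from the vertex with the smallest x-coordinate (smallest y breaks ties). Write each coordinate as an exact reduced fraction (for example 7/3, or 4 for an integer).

Clipped polygon: [(2,12) (10,12) (10,16) (7/2,16) (2,77/5)]

1. After x ≥ 2: [(2,1/2) (20,5) (14,18) (11,19) (2,77/5)]
2. After x ≤ 10: [(2,1/2) (10,5/2) (10,93/5) (2,77/5)]
3. After y ≥ 12: [(2,12) (10,12) (10,93/5) (2,77/5)]
4. After y ≤ 16: [(2,12) (10,12) (10,16) (7/2,16) (2,77/5)]
5. Canonical ring: [(2,12) (10,12) (10,16) (7/2,16) (2,77/5)]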